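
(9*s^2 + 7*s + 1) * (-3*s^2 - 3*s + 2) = -27*s^4 - 48*s^3 - 6*s^2 + 11*s + 2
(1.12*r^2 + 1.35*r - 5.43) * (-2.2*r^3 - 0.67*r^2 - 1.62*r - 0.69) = -2.464*r^5 - 3.7204*r^4 + 9.2271*r^3 + 0.6783*r^2 + 7.8651*r + 3.7467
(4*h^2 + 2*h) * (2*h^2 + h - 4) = 8*h^4 + 8*h^3 - 14*h^2 - 8*h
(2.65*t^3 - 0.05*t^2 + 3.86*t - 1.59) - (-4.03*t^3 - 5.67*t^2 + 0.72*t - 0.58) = 6.68*t^3 + 5.62*t^2 + 3.14*t - 1.01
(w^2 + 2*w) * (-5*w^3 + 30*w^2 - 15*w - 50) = -5*w^5 + 20*w^4 + 45*w^3 - 80*w^2 - 100*w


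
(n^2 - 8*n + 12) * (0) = 0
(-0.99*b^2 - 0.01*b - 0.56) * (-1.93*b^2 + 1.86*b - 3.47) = 1.9107*b^4 - 1.8221*b^3 + 4.4975*b^2 - 1.0069*b + 1.9432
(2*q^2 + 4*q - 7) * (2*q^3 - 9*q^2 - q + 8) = 4*q^5 - 10*q^4 - 52*q^3 + 75*q^2 + 39*q - 56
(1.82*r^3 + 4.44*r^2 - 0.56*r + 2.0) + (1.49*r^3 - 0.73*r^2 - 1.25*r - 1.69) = 3.31*r^3 + 3.71*r^2 - 1.81*r + 0.31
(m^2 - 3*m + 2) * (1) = m^2 - 3*m + 2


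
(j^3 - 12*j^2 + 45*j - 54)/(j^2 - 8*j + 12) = (j^2 - 6*j + 9)/(j - 2)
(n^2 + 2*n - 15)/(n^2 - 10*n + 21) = (n + 5)/(n - 7)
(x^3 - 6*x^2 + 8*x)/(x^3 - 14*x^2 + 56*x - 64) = x/(x - 8)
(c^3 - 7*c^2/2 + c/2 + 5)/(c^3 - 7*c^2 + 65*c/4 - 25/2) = 2*(c + 1)/(2*c - 5)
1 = 1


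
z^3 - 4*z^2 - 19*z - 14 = (z - 7)*(z + 1)*(z + 2)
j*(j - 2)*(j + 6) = j^3 + 4*j^2 - 12*j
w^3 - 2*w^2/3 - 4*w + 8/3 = (w - 2)*(w - 2/3)*(w + 2)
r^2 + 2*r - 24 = (r - 4)*(r + 6)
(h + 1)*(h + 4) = h^2 + 5*h + 4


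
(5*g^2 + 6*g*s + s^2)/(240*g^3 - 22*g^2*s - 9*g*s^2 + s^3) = (g + s)/(48*g^2 - 14*g*s + s^2)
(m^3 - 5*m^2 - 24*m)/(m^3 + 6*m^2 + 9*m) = (m - 8)/(m + 3)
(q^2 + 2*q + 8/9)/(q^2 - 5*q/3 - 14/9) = (3*q + 4)/(3*q - 7)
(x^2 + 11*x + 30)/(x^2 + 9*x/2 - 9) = 2*(x + 5)/(2*x - 3)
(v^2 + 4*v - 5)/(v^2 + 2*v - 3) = (v + 5)/(v + 3)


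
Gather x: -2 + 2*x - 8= 2*x - 10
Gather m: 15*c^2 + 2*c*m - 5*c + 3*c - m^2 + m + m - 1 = 15*c^2 - 2*c - m^2 + m*(2*c + 2) - 1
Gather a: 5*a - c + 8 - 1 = 5*a - c + 7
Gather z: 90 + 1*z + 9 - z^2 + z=-z^2 + 2*z + 99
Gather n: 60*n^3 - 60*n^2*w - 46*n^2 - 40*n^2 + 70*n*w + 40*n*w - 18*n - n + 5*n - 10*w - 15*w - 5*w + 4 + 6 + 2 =60*n^3 + n^2*(-60*w - 86) + n*(110*w - 14) - 30*w + 12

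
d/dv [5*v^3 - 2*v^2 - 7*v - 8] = 15*v^2 - 4*v - 7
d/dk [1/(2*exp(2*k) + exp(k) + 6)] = (-4*exp(k) - 1)*exp(k)/(2*exp(2*k) + exp(k) + 6)^2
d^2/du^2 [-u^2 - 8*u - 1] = -2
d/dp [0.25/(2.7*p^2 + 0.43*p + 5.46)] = (-1.35*p - 0.1075)/(2.7*p^2 + 0.43*p + 5.46)^2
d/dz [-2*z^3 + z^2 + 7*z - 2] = -6*z^2 + 2*z + 7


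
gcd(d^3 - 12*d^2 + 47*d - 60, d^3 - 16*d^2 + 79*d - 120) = d^2 - 8*d + 15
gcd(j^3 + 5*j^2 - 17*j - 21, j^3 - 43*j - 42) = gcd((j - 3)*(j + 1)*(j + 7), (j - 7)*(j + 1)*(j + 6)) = j + 1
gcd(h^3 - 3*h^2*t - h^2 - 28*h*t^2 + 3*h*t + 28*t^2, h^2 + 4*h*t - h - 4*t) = h^2 + 4*h*t - h - 4*t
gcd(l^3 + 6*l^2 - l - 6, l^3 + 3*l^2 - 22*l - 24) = l^2 + 7*l + 6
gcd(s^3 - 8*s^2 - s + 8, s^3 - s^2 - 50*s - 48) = s^2 - 7*s - 8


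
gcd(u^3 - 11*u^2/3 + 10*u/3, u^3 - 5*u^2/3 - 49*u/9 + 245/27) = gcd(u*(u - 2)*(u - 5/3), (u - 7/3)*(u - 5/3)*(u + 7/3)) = u - 5/3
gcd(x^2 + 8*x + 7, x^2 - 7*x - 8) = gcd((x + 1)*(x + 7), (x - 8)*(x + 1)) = x + 1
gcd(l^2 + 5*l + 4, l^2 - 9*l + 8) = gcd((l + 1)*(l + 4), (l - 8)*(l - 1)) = 1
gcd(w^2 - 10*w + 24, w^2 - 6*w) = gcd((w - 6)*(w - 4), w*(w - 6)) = w - 6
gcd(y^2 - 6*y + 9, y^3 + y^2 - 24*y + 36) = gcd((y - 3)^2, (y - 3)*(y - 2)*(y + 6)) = y - 3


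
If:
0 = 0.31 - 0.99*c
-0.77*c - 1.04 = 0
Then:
No Solution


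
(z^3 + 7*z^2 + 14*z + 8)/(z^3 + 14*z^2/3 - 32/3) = 3*(z + 1)/(3*z - 4)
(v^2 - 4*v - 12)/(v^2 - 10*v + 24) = (v + 2)/(v - 4)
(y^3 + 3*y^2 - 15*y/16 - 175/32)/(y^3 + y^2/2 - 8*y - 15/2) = (y^2 + y/2 - 35/16)/(y^2 - 2*y - 3)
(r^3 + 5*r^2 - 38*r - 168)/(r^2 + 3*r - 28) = (r^2 - 2*r - 24)/(r - 4)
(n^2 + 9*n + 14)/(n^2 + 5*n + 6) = (n + 7)/(n + 3)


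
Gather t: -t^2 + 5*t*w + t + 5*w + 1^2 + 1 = -t^2 + t*(5*w + 1) + 5*w + 2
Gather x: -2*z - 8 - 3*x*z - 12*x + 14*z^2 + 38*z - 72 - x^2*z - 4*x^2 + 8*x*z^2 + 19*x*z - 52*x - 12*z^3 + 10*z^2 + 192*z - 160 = x^2*(-z - 4) + x*(8*z^2 + 16*z - 64) - 12*z^3 + 24*z^2 + 228*z - 240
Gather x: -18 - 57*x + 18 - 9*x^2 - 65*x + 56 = -9*x^2 - 122*x + 56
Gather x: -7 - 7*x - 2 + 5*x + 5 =-2*x - 4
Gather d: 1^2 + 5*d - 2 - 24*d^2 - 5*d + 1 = -24*d^2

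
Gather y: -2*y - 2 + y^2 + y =y^2 - y - 2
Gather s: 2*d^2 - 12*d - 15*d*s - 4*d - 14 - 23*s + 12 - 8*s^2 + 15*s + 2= 2*d^2 - 16*d - 8*s^2 + s*(-15*d - 8)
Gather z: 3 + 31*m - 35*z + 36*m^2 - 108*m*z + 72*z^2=36*m^2 + 31*m + 72*z^2 + z*(-108*m - 35) + 3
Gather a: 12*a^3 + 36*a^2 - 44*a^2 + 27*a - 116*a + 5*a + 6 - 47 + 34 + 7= 12*a^3 - 8*a^2 - 84*a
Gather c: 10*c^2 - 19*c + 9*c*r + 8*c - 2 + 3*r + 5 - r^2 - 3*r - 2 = 10*c^2 + c*(9*r - 11) - r^2 + 1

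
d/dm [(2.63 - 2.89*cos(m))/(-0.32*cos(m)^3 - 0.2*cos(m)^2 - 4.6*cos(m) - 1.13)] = (1.8496*cos(m)^3 - 1.9468*cos(m)^2 - 1.052*cos(m) - 15.3637)*sin(m)/(0.1024*cos(m)^6 + 0.128*cos(m)^5 + 2.984*cos(m)^4 + 2.5632*cos(m)^3 + 21.612*cos(m)^2 + 10.396*cos(m) + 1.2769)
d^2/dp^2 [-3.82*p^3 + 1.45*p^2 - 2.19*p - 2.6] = 2.9 - 22.92*p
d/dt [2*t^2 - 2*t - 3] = 4*t - 2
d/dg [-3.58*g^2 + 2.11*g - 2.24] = 2.11 - 7.16*g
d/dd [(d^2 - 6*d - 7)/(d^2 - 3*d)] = (3*d^2 + 14*d - 21)/(d^2*(d^2 - 6*d + 9))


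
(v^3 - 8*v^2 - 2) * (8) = 8*v^3 - 64*v^2 - 16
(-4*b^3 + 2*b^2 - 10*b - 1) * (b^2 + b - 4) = -4*b^5 - 2*b^4 + 8*b^3 - 19*b^2 + 39*b + 4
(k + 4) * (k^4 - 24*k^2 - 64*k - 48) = k^5 + 4*k^4 - 24*k^3 - 160*k^2 - 304*k - 192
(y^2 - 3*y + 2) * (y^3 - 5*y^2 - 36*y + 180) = y^5 - 8*y^4 - 19*y^3 + 278*y^2 - 612*y + 360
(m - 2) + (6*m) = 7*m - 2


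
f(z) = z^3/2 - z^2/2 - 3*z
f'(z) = 3*z^2/2 - z - 3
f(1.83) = -4.10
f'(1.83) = 0.19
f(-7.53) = -219.24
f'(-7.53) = 89.58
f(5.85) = 65.44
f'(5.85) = 42.48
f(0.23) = -0.71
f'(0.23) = -3.15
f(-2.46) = -3.09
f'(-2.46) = 8.54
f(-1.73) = 1.10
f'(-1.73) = 3.22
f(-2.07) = -0.37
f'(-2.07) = 5.50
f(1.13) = -3.31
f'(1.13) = -2.21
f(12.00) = 756.00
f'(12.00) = 201.00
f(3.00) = 0.00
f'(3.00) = 7.50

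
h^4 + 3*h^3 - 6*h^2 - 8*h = h*(h - 2)*(h + 1)*(h + 4)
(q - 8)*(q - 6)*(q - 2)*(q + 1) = q^4 - 15*q^3 + 60*q^2 - 20*q - 96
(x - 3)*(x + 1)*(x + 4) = x^3 + 2*x^2 - 11*x - 12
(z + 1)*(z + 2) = z^2 + 3*z + 2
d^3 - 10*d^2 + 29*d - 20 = (d - 5)*(d - 4)*(d - 1)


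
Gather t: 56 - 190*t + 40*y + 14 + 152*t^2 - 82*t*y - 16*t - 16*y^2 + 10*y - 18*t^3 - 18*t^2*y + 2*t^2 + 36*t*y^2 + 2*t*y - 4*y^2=-18*t^3 + t^2*(154 - 18*y) + t*(36*y^2 - 80*y - 206) - 20*y^2 + 50*y + 70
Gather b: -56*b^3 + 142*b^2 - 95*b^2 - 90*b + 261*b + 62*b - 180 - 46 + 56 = -56*b^3 + 47*b^2 + 233*b - 170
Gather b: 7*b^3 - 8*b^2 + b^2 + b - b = 7*b^3 - 7*b^2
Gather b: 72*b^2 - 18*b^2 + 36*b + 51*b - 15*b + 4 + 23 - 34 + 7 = 54*b^2 + 72*b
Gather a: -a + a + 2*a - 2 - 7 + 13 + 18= 2*a + 22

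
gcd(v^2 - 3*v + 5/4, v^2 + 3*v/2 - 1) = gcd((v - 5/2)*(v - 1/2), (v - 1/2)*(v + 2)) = v - 1/2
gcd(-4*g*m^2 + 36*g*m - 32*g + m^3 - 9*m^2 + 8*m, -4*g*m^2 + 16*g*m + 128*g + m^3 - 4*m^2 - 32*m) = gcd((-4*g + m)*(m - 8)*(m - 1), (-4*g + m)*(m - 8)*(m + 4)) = 4*g*m - 32*g - m^2 + 8*m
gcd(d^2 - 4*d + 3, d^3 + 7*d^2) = 1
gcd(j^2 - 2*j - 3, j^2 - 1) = j + 1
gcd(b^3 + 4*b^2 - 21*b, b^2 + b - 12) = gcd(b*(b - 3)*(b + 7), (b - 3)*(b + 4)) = b - 3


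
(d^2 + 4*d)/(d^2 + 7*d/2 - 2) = 2*d/(2*d - 1)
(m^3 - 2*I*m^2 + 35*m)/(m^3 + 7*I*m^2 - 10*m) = (m - 7*I)/(m + 2*I)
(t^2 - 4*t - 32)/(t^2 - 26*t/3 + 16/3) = 3*(t + 4)/(3*t - 2)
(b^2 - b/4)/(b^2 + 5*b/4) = (4*b - 1)/(4*b + 5)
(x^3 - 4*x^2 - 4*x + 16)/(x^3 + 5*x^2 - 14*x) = (x^2 - 2*x - 8)/(x*(x + 7))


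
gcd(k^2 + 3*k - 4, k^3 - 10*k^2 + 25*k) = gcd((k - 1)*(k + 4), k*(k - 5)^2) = 1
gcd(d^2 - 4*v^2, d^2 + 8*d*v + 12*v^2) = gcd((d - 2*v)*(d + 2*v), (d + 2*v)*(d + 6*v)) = d + 2*v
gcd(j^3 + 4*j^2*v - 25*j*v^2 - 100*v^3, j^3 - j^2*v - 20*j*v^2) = -j^2 + j*v + 20*v^2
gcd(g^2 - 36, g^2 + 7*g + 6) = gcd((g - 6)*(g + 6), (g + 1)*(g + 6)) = g + 6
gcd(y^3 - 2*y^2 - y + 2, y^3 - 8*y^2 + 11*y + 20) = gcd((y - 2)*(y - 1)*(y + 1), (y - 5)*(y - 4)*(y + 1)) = y + 1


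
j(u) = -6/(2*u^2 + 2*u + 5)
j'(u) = -6*(-4*u - 2)/(2*u^2 + 2*u + 5)^2 = 12*(2*u + 1)/(2*u^2 + 2*u + 5)^2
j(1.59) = -0.45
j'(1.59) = 0.29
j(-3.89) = -0.22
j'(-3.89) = -0.11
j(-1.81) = -0.76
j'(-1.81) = -0.50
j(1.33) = -0.54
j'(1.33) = 0.35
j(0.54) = -0.90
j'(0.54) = 0.56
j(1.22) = -0.58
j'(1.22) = 0.38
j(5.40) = -0.08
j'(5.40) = 0.03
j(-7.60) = -0.06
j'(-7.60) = -0.02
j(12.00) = -0.02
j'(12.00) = 0.00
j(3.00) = -0.21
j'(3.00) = 0.10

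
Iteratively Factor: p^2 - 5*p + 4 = (p - 1)*(p - 4)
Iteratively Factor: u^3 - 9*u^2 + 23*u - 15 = (u - 5)*(u^2 - 4*u + 3) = (u - 5)*(u - 1)*(u - 3)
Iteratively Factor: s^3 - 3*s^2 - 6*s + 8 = (s - 1)*(s^2 - 2*s - 8) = (s - 1)*(s + 2)*(s - 4)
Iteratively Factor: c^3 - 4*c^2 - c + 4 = (c - 4)*(c^2 - 1) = (c - 4)*(c + 1)*(c - 1)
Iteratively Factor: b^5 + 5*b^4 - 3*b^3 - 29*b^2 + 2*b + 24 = (b + 4)*(b^4 + b^3 - 7*b^2 - b + 6) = (b + 1)*(b + 4)*(b^3 - 7*b + 6) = (b - 1)*(b + 1)*(b + 4)*(b^2 + b - 6) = (b - 2)*(b - 1)*(b + 1)*(b + 4)*(b + 3)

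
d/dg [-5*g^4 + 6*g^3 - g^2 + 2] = 2*g*(-10*g^2 + 9*g - 1)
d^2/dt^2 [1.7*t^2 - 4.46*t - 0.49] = 3.40000000000000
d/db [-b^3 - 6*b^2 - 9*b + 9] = -3*b^2 - 12*b - 9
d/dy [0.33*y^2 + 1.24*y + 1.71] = 0.66*y + 1.24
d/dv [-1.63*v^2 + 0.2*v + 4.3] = 0.2 - 3.26*v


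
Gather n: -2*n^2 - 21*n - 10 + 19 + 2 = -2*n^2 - 21*n + 11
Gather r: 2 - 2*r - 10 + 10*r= 8*r - 8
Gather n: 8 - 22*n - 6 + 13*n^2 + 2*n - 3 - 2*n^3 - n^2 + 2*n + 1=-2*n^3 + 12*n^2 - 18*n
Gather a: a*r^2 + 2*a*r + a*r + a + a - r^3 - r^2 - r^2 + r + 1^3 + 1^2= a*(r^2 + 3*r + 2) - r^3 - 2*r^2 + r + 2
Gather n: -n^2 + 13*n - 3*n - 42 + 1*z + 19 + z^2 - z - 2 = -n^2 + 10*n + z^2 - 25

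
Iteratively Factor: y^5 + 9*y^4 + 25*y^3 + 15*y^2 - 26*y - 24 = (y - 1)*(y^4 + 10*y^3 + 35*y^2 + 50*y + 24) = (y - 1)*(y + 4)*(y^3 + 6*y^2 + 11*y + 6) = (y - 1)*(y + 1)*(y + 4)*(y^2 + 5*y + 6) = (y - 1)*(y + 1)*(y + 2)*(y + 4)*(y + 3)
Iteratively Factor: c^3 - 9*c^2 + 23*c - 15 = (c - 1)*(c^2 - 8*c + 15) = (c - 5)*(c - 1)*(c - 3)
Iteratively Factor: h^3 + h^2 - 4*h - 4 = (h - 2)*(h^2 + 3*h + 2) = (h - 2)*(h + 1)*(h + 2)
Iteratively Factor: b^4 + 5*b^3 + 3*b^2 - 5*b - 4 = (b - 1)*(b^3 + 6*b^2 + 9*b + 4) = (b - 1)*(b + 1)*(b^2 + 5*b + 4) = (b - 1)*(b + 1)^2*(b + 4)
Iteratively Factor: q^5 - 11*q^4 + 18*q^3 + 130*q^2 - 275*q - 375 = (q - 5)*(q^4 - 6*q^3 - 12*q^2 + 70*q + 75) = (q - 5)*(q + 3)*(q^3 - 9*q^2 + 15*q + 25) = (q - 5)*(q + 1)*(q + 3)*(q^2 - 10*q + 25) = (q - 5)^2*(q + 1)*(q + 3)*(q - 5)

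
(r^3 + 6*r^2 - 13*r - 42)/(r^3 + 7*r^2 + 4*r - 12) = (r^2 + 4*r - 21)/(r^2 + 5*r - 6)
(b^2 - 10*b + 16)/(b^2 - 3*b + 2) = (b - 8)/(b - 1)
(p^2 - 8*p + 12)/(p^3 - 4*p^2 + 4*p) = (p - 6)/(p*(p - 2))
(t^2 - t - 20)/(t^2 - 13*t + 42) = (t^2 - t - 20)/(t^2 - 13*t + 42)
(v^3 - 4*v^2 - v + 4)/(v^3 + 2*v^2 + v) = (v^2 - 5*v + 4)/(v*(v + 1))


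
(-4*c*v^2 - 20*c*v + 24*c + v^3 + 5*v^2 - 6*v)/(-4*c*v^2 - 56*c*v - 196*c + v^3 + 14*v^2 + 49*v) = (v^2 + 5*v - 6)/(v^2 + 14*v + 49)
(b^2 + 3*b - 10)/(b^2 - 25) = (b - 2)/(b - 5)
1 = 1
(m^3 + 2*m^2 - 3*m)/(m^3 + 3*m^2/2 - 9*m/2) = 2*(m - 1)/(2*m - 3)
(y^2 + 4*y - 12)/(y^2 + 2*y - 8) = (y + 6)/(y + 4)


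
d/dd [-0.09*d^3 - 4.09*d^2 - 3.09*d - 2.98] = -0.27*d^2 - 8.18*d - 3.09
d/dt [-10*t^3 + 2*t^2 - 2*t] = -30*t^2 + 4*t - 2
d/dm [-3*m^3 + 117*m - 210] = 117 - 9*m^2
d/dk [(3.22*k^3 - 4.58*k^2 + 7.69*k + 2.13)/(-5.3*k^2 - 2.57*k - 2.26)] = (-17.066*k^4 - 16.5508*k^3 + 30.696*k^2 + 43.2796*k - 11.9053)/(28.09*k^4 + 27.242*k^3 + 30.5609*k^2 + 11.6164*k + 5.1076)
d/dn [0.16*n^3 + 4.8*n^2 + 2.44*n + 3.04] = 0.48*n^2 + 9.6*n + 2.44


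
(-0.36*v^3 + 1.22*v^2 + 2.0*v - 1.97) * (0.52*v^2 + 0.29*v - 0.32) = -0.1872*v^5 + 0.53*v^4 + 1.509*v^3 - 0.8348*v^2 - 1.2113*v + 0.6304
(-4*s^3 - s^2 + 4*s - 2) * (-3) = 12*s^3 + 3*s^2 - 12*s + 6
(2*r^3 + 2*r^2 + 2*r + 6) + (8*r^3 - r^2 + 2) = 10*r^3 + r^2 + 2*r + 8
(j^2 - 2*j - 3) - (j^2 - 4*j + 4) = 2*j - 7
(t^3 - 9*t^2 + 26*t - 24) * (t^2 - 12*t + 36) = t^5 - 21*t^4 + 170*t^3 - 660*t^2 + 1224*t - 864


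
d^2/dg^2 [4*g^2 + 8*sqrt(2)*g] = 8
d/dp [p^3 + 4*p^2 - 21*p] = 3*p^2 + 8*p - 21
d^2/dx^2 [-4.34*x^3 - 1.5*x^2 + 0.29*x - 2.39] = -26.04*x - 3.0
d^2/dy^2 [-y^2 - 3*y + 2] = -2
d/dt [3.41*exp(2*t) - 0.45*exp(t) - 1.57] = (6.82*exp(t) - 0.45)*exp(t)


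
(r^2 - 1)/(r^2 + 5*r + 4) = (r - 1)/(r + 4)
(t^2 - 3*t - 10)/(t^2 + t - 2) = (t - 5)/(t - 1)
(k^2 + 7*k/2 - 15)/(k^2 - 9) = (k^2 + 7*k/2 - 15)/(k^2 - 9)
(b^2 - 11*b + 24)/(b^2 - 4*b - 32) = (b - 3)/(b + 4)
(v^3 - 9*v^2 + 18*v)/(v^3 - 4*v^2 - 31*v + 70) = v*(v^2 - 9*v + 18)/(v^3 - 4*v^2 - 31*v + 70)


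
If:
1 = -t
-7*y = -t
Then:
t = -1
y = -1/7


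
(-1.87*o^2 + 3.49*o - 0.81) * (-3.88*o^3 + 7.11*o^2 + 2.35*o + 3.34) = 7.2556*o^5 - 26.8369*o^4 + 23.5622*o^3 - 3.8034*o^2 + 9.7531*o - 2.7054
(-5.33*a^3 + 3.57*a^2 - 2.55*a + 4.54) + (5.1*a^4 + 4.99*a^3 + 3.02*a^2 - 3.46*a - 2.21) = 5.1*a^4 - 0.34*a^3 + 6.59*a^2 - 6.01*a + 2.33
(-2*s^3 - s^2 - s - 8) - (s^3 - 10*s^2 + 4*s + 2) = -3*s^3 + 9*s^2 - 5*s - 10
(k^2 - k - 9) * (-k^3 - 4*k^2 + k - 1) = -k^5 - 3*k^4 + 14*k^3 + 34*k^2 - 8*k + 9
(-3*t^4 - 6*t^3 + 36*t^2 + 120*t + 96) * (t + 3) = -3*t^5 - 15*t^4 + 18*t^3 + 228*t^2 + 456*t + 288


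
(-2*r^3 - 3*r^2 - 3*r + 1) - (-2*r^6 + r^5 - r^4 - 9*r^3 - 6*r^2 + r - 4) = 2*r^6 - r^5 + r^4 + 7*r^3 + 3*r^2 - 4*r + 5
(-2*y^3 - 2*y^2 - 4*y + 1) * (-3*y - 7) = 6*y^4 + 20*y^3 + 26*y^2 + 25*y - 7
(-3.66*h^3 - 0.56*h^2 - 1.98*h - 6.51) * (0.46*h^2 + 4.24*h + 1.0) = -1.6836*h^5 - 15.776*h^4 - 6.9452*h^3 - 11.9498*h^2 - 29.5824*h - 6.51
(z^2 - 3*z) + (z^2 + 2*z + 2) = 2*z^2 - z + 2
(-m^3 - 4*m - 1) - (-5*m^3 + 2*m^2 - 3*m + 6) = 4*m^3 - 2*m^2 - m - 7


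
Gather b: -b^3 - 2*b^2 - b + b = -b^3 - 2*b^2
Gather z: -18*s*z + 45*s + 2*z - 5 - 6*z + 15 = 45*s + z*(-18*s - 4) + 10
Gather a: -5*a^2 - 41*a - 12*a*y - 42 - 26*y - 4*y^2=-5*a^2 + a*(-12*y - 41) - 4*y^2 - 26*y - 42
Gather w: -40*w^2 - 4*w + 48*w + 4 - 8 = -40*w^2 + 44*w - 4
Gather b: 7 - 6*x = 7 - 6*x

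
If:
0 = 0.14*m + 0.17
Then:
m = -1.21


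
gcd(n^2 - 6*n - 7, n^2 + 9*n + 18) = 1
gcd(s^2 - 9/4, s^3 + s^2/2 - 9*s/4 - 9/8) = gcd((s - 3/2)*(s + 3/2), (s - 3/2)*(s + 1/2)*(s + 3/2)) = s^2 - 9/4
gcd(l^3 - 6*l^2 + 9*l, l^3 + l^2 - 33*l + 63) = l^2 - 6*l + 9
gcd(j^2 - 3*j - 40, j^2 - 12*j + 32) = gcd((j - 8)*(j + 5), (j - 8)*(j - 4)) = j - 8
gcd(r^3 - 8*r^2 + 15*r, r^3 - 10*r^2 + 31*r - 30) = r^2 - 8*r + 15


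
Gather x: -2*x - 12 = -2*x - 12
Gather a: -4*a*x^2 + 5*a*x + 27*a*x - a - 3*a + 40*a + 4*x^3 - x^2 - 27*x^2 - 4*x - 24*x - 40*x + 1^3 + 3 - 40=a*(-4*x^2 + 32*x + 36) + 4*x^3 - 28*x^2 - 68*x - 36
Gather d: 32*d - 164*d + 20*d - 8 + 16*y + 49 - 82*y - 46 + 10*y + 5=-112*d - 56*y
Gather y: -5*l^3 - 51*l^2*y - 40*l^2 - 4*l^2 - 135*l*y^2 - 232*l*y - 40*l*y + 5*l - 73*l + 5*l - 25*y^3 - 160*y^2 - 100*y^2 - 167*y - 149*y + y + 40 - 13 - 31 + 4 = -5*l^3 - 44*l^2 - 63*l - 25*y^3 + y^2*(-135*l - 260) + y*(-51*l^2 - 272*l - 315)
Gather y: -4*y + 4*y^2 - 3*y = 4*y^2 - 7*y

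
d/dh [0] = 0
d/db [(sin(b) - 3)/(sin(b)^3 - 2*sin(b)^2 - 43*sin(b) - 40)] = (-2*sin(b)^3 + 11*sin(b)^2 - 12*sin(b) - 169)*cos(b)/((sin(b) - 8)^2*(sin(b) + 1)^2*(sin(b) + 5)^2)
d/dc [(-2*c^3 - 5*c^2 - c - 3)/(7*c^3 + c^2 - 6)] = (33*c^4 + 14*c^3 + 100*c^2 + 66*c + 6)/(49*c^6 + 14*c^5 + c^4 - 84*c^3 - 12*c^2 + 36)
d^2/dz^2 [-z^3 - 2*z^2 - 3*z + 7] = -6*z - 4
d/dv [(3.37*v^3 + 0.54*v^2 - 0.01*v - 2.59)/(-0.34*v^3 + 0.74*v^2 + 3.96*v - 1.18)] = (2.6774*v^4 + 26.6836*v^3 - 12.4258*v^2 + 2.5588*v + 10.2682)/(0.1156*v^6 - 0.5032*v^5 - 2.1452*v^4 + 6.6632*v^3 + 13.9352*v^2 - 9.3456*v + 1.3924)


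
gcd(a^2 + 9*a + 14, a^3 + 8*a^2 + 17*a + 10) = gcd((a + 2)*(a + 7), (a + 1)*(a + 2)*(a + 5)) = a + 2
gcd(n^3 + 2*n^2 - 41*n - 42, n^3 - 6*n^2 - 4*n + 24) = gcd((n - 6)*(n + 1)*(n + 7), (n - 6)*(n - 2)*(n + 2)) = n - 6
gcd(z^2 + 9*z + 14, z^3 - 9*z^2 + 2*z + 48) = z + 2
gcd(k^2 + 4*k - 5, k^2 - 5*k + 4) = k - 1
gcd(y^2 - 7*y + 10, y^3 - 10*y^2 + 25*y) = y - 5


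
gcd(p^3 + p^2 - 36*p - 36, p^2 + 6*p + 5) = p + 1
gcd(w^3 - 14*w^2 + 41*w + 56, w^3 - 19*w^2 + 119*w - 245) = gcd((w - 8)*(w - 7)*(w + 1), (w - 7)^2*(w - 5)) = w - 7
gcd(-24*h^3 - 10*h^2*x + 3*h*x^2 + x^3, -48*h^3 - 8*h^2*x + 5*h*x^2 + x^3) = -12*h^2 + h*x + x^2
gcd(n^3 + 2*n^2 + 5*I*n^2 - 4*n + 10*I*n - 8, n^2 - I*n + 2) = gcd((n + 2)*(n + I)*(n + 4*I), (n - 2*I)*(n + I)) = n + I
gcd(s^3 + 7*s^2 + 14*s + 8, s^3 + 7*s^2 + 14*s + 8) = s^3 + 7*s^2 + 14*s + 8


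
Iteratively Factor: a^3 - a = (a)*(a^2 - 1) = a*(a + 1)*(a - 1)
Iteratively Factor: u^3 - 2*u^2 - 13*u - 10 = (u - 5)*(u^2 + 3*u + 2) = (u - 5)*(u + 2)*(u + 1)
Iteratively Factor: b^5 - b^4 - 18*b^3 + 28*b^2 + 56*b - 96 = (b - 2)*(b^4 + b^3 - 16*b^2 - 4*b + 48) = (b - 2)^2*(b^3 + 3*b^2 - 10*b - 24) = (b - 2)^2*(b + 4)*(b^2 - b - 6) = (b - 2)^2*(b + 2)*(b + 4)*(b - 3)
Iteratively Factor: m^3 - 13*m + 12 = (m + 4)*(m^2 - 4*m + 3) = (m - 3)*(m + 4)*(m - 1)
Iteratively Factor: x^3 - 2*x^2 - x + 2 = (x + 1)*(x^2 - 3*x + 2) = (x - 1)*(x + 1)*(x - 2)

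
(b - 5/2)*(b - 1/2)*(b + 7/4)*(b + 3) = b^4 + 7*b^3/4 - 31*b^2/4 - 157*b/16 + 105/16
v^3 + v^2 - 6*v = v*(v - 2)*(v + 3)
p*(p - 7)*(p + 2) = p^3 - 5*p^2 - 14*p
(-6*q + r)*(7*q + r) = -42*q^2 + q*r + r^2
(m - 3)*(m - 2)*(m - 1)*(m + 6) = m^4 - 25*m^2 + 60*m - 36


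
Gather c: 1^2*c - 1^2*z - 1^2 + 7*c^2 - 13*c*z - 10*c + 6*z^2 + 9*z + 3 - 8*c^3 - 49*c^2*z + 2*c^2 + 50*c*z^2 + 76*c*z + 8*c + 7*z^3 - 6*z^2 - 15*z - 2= -8*c^3 + c^2*(9 - 49*z) + c*(50*z^2 + 63*z - 1) + 7*z^3 - 7*z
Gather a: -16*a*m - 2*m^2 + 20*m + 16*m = -16*a*m - 2*m^2 + 36*m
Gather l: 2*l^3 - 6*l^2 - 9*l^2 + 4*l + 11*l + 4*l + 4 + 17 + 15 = 2*l^3 - 15*l^2 + 19*l + 36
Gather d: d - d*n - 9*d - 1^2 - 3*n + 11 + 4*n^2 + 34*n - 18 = d*(-n - 8) + 4*n^2 + 31*n - 8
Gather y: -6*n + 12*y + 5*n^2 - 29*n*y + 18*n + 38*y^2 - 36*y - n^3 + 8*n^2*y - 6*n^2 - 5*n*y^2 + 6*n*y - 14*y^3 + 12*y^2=-n^3 - n^2 + 12*n - 14*y^3 + y^2*(50 - 5*n) + y*(8*n^2 - 23*n - 24)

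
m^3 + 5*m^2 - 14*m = m*(m - 2)*(m + 7)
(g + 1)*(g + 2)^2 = g^3 + 5*g^2 + 8*g + 4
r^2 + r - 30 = (r - 5)*(r + 6)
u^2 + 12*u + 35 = (u + 5)*(u + 7)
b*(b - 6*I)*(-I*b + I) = -I*b^3 - 6*b^2 + I*b^2 + 6*b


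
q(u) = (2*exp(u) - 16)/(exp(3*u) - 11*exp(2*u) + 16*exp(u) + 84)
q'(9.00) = 0.00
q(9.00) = 0.00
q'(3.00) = -0.01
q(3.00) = 0.01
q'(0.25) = 0.01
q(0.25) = -0.15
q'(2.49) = -0.04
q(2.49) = 0.02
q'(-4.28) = 0.00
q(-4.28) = -0.19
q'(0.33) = 0.01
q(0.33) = -0.15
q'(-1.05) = 0.01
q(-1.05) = -0.17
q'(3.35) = -0.01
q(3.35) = 0.00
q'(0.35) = 0.01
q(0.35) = -0.15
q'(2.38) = -0.05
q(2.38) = 0.02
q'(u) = (2*exp(u) - 16)*(-3*exp(3*u) + 22*exp(2*u) - 16*exp(u))/(exp(3*u) - 11*exp(2*u) + 16*exp(u) + 84)^2 + 2*exp(u)/(exp(3*u) - 11*exp(2*u) + 16*exp(u) + 84)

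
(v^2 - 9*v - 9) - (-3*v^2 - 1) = 4*v^2 - 9*v - 8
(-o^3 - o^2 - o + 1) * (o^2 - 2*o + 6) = -o^5 + o^4 - 5*o^3 - 3*o^2 - 8*o + 6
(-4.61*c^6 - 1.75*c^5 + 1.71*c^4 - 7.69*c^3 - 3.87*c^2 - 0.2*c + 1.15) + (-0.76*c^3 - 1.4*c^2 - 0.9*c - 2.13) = -4.61*c^6 - 1.75*c^5 + 1.71*c^4 - 8.45*c^3 - 5.27*c^2 - 1.1*c - 0.98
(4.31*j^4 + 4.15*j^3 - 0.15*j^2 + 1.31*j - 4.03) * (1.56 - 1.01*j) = -4.3531*j^5 + 2.5321*j^4 + 6.6255*j^3 - 1.5571*j^2 + 6.1139*j - 6.2868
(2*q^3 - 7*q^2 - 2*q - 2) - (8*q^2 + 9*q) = 2*q^3 - 15*q^2 - 11*q - 2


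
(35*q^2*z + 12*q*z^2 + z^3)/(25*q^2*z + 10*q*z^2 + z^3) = (7*q + z)/(5*q + z)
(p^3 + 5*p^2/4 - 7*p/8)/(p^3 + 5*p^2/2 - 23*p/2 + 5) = p*(4*p + 7)/(4*(p^2 + 3*p - 10))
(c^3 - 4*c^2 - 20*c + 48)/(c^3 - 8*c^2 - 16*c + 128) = (c^2 - 8*c + 12)/(c^2 - 12*c + 32)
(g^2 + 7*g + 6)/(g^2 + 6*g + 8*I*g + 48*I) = (g + 1)/(g + 8*I)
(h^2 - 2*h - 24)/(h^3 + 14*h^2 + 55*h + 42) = (h^2 - 2*h - 24)/(h^3 + 14*h^2 + 55*h + 42)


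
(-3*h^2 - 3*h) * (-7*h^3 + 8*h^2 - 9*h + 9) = 21*h^5 - 3*h^4 + 3*h^3 - 27*h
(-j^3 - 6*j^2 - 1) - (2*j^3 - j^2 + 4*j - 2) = -3*j^3 - 5*j^2 - 4*j + 1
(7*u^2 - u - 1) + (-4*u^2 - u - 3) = 3*u^2 - 2*u - 4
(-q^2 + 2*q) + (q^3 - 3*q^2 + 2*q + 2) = q^3 - 4*q^2 + 4*q + 2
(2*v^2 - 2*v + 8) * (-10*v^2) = -20*v^4 + 20*v^3 - 80*v^2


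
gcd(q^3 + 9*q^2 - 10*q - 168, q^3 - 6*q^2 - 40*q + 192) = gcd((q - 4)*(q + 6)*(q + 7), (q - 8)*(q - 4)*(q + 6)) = q^2 + 2*q - 24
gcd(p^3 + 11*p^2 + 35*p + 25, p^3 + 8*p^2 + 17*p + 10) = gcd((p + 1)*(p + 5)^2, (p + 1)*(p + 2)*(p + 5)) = p^2 + 6*p + 5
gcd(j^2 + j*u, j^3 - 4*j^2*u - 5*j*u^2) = j^2 + j*u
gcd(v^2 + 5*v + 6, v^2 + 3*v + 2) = v + 2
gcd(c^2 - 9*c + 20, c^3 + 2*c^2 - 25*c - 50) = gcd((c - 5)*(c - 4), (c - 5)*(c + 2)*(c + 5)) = c - 5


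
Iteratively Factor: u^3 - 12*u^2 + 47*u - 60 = (u - 5)*(u^2 - 7*u + 12) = (u - 5)*(u - 4)*(u - 3)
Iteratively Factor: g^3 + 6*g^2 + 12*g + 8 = (g + 2)*(g^2 + 4*g + 4) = (g + 2)^2*(g + 2)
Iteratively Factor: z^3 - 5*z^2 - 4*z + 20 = (z - 5)*(z^2 - 4) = (z - 5)*(z - 2)*(z + 2)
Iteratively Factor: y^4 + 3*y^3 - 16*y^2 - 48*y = (y + 3)*(y^3 - 16*y) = y*(y + 3)*(y^2 - 16) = y*(y + 3)*(y + 4)*(y - 4)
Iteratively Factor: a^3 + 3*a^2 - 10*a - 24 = (a + 4)*(a^2 - a - 6) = (a - 3)*(a + 4)*(a + 2)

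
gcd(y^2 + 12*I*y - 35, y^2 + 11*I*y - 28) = y + 7*I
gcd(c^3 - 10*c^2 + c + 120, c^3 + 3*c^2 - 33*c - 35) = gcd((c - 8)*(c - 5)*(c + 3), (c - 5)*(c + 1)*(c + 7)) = c - 5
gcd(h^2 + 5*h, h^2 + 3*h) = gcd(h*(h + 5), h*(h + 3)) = h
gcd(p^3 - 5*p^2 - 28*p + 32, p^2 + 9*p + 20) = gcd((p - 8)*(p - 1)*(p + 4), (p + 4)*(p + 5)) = p + 4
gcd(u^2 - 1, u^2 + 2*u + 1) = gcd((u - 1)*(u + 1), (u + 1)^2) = u + 1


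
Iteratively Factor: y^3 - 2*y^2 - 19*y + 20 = (y + 4)*(y^2 - 6*y + 5) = (y - 1)*(y + 4)*(y - 5)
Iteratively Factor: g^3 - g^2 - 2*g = (g - 2)*(g^2 + g) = g*(g - 2)*(g + 1)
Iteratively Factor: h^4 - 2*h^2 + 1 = (h - 1)*(h^3 + h^2 - h - 1) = (h - 1)*(h + 1)*(h^2 - 1) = (h - 1)^2*(h + 1)*(h + 1)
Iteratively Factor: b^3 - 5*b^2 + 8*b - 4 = (b - 2)*(b^2 - 3*b + 2) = (b - 2)^2*(b - 1)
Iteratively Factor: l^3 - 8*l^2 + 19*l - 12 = (l - 3)*(l^2 - 5*l + 4) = (l - 4)*(l - 3)*(l - 1)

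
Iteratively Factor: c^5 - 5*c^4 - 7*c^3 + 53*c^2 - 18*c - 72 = (c - 4)*(c^4 - c^3 - 11*c^2 + 9*c + 18) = (c - 4)*(c + 3)*(c^3 - 4*c^2 + c + 6) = (c - 4)*(c - 3)*(c + 3)*(c^2 - c - 2) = (c - 4)*(c - 3)*(c + 1)*(c + 3)*(c - 2)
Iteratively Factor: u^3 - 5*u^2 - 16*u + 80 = (u - 5)*(u^2 - 16) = (u - 5)*(u - 4)*(u + 4)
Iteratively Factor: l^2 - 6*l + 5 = (l - 5)*(l - 1)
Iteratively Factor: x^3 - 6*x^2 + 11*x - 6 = (x - 2)*(x^2 - 4*x + 3) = (x - 2)*(x - 1)*(x - 3)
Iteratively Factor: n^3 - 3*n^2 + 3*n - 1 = (n - 1)*(n^2 - 2*n + 1) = (n - 1)^2*(n - 1)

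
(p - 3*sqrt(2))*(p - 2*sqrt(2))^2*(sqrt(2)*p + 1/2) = sqrt(2)*p^4 - 27*p^3/2 + 57*sqrt(2)*p^2/2 - 32*p - 12*sqrt(2)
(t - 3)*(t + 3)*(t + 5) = t^3 + 5*t^2 - 9*t - 45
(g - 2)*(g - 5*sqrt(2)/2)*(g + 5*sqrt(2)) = g^3 - 2*g^2 + 5*sqrt(2)*g^2/2 - 25*g - 5*sqrt(2)*g + 50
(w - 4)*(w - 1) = w^2 - 5*w + 4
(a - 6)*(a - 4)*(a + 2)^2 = a^4 - 6*a^3 - 12*a^2 + 56*a + 96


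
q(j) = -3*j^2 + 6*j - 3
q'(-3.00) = 24.00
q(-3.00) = -48.00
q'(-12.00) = 78.00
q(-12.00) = -507.00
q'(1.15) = -0.90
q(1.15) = -0.07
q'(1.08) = -0.48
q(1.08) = -0.02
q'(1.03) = -0.18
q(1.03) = -0.00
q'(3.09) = -12.54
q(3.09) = -13.10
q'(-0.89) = 11.34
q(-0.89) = -10.72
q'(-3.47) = 26.82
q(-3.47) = -59.94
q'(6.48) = -32.88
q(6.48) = -90.09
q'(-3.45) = 26.70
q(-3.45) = -59.41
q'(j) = 6 - 6*j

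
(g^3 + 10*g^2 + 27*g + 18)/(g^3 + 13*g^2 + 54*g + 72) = (g + 1)/(g + 4)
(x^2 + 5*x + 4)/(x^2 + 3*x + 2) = (x + 4)/(x + 2)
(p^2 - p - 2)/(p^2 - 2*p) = (p + 1)/p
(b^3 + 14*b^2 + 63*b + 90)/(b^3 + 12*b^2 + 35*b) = (b^2 + 9*b + 18)/(b*(b + 7))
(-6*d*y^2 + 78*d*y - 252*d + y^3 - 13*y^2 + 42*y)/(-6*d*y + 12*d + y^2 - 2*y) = (y^2 - 13*y + 42)/(y - 2)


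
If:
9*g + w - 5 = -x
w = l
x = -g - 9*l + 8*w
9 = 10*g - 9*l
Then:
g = 5/8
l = -11/36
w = -11/36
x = -23/72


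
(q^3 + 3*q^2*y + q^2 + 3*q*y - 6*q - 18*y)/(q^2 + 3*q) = q + 3*y - 2 - 6*y/q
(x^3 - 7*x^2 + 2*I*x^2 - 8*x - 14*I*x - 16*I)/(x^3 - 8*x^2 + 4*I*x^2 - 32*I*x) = (x^2 + x*(1 + 2*I) + 2*I)/(x*(x + 4*I))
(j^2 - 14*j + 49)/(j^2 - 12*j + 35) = (j - 7)/(j - 5)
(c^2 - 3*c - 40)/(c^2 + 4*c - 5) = (c - 8)/(c - 1)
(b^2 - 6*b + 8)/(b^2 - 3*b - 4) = (b - 2)/(b + 1)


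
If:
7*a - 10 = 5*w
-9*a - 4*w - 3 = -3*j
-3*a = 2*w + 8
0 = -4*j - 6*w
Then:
No Solution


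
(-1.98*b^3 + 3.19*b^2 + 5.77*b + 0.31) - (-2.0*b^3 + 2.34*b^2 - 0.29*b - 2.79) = 0.02*b^3 + 0.85*b^2 + 6.06*b + 3.1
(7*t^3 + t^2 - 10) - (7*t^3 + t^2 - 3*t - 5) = 3*t - 5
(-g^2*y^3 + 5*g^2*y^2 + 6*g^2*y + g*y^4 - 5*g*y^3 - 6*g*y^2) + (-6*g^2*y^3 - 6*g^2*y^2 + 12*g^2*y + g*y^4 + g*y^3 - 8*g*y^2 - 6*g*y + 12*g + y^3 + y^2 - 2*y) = -7*g^2*y^3 - g^2*y^2 + 18*g^2*y + 2*g*y^4 - 4*g*y^3 - 14*g*y^2 - 6*g*y + 12*g + y^3 + y^2 - 2*y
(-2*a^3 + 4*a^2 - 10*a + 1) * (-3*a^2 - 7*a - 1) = 6*a^5 + 2*a^4 + 4*a^3 + 63*a^2 + 3*a - 1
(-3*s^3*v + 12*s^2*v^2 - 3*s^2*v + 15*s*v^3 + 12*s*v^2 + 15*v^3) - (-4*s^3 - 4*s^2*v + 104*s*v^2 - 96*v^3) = -3*s^3*v + 4*s^3 + 12*s^2*v^2 + s^2*v + 15*s*v^3 - 92*s*v^2 + 111*v^3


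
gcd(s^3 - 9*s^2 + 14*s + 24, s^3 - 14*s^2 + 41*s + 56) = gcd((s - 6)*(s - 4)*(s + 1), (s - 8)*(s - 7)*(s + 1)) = s + 1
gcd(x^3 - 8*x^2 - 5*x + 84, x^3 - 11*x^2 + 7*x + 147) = x^2 - 4*x - 21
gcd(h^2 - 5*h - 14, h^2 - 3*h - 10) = h + 2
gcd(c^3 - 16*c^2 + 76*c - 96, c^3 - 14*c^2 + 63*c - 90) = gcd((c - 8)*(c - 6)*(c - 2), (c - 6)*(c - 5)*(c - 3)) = c - 6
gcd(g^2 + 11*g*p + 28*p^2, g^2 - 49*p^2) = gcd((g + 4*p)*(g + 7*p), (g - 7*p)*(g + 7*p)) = g + 7*p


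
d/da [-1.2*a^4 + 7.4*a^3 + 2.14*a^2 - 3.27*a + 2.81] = -4.8*a^3 + 22.2*a^2 + 4.28*a - 3.27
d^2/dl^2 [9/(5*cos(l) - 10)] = 9*(sin(l)^2 - 2*cos(l) + 1)/(5*(cos(l) - 2)^3)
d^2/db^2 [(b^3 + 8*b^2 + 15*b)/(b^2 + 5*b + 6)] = -12/(b^3 + 6*b^2 + 12*b + 8)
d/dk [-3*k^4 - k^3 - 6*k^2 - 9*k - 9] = -12*k^3 - 3*k^2 - 12*k - 9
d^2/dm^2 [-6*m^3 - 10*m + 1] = -36*m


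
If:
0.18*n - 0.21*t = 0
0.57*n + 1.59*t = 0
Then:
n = 0.00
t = 0.00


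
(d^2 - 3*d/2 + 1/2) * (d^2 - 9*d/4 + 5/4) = d^4 - 15*d^3/4 + 41*d^2/8 - 3*d + 5/8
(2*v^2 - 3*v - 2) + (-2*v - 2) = 2*v^2 - 5*v - 4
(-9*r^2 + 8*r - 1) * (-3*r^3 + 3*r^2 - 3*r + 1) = 27*r^5 - 51*r^4 + 54*r^3 - 36*r^2 + 11*r - 1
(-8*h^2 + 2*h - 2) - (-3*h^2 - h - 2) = -5*h^2 + 3*h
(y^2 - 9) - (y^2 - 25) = 16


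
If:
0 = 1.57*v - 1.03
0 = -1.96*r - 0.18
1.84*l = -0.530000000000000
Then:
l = -0.29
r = -0.09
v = 0.66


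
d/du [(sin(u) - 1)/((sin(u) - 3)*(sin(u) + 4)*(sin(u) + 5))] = (-2*sin(u)^3 - 3*sin(u)^2 + 12*sin(u) - 67)*cos(u)/((sin(u) - 3)^2*(sin(u) + 4)^2*(sin(u) + 5)^2)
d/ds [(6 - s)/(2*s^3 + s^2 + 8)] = (-2*s^3 - s^2 + 2*s*(s - 6)*(3*s + 1) - 8)/(2*s^3 + s^2 + 8)^2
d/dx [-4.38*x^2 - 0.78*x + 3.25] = -8.76*x - 0.78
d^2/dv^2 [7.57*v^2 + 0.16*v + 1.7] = 15.1400000000000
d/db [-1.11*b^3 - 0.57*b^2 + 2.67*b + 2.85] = -3.33*b^2 - 1.14*b + 2.67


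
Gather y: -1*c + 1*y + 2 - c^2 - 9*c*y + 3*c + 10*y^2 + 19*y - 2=-c^2 + 2*c + 10*y^2 + y*(20 - 9*c)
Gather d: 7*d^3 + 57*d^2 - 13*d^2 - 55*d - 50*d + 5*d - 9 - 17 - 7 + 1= 7*d^3 + 44*d^2 - 100*d - 32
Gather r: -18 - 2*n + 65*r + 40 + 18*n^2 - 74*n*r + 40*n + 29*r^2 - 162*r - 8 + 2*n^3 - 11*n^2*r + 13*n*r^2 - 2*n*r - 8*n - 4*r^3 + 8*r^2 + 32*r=2*n^3 + 18*n^2 + 30*n - 4*r^3 + r^2*(13*n + 37) + r*(-11*n^2 - 76*n - 65) + 14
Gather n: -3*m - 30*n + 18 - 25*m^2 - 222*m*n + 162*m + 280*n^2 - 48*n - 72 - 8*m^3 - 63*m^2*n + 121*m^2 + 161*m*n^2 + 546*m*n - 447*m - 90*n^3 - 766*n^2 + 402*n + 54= -8*m^3 + 96*m^2 - 288*m - 90*n^3 + n^2*(161*m - 486) + n*(-63*m^2 + 324*m + 324)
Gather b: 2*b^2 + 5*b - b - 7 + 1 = 2*b^2 + 4*b - 6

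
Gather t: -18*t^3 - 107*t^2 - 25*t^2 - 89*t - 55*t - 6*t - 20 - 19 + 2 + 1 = -18*t^3 - 132*t^2 - 150*t - 36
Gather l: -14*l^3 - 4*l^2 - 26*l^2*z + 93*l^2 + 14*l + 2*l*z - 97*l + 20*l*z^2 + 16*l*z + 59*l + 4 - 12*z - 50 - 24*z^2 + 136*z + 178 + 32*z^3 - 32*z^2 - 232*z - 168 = -14*l^3 + l^2*(89 - 26*z) + l*(20*z^2 + 18*z - 24) + 32*z^3 - 56*z^2 - 108*z - 36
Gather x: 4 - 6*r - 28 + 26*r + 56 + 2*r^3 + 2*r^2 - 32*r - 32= 2*r^3 + 2*r^2 - 12*r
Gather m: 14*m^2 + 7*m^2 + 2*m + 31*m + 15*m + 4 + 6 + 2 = 21*m^2 + 48*m + 12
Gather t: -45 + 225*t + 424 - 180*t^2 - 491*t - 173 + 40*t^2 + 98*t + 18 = -140*t^2 - 168*t + 224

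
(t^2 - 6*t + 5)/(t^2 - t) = (t - 5)/t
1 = 1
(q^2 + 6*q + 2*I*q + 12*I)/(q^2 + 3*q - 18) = (q + 2*I)/(q - 3)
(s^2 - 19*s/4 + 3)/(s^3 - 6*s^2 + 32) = (s - 3/4)/(s^2 - 2*s - 8)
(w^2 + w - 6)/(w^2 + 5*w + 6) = (w - 2)/(w + 2)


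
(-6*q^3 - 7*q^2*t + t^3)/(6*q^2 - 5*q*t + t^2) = (-2*q^2 - 3*q*t - t^2)/(2*q - t)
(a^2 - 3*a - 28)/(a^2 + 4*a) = (a - 7)/a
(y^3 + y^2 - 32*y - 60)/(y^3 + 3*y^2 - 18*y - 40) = (y - 6)/(y - 4)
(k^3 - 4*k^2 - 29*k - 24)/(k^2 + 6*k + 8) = (k^3 - 4*k^2 - 29*k - 24)/(k^2 + 6*k + 8)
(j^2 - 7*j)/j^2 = (j - 7)/j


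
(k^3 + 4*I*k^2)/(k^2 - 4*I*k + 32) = k^2/(k - 8*I)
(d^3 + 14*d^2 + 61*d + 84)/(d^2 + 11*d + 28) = d + 3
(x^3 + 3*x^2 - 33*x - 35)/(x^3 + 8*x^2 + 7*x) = (x - 5)/x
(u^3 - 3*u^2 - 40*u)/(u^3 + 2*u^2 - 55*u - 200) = u/(u + 5)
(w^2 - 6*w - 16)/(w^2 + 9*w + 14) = (w - 8)/(w + 7)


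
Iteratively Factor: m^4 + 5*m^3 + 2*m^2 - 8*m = (m)*(m^3 + 5*m^2 + 2*m - 8) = m*(m - 1)*(m^2 + 6*m + 8) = m*(m - 1)*(m + 2)*(m + 4)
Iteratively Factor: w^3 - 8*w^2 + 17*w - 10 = (w - 1)*(w^2 - 7*w + 10) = (w - 5)*(w - 1)*(w - 2)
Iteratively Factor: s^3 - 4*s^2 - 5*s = (s - 5)*(s^2 + s) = s*(s - 5)*(s + 1)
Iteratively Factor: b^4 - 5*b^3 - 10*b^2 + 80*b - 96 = (b - 2)*(b^3 - 3*b^2 - 16*b + 48) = (b - 3)*(b - 2)*(b^2 - 16) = (b - 4)*(b - 3)*(b - 2)*(b + 4)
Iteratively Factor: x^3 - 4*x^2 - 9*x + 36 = (x - 3)*(x^2 - x - 12) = (x - 4)*(x - 3)*(x + 3)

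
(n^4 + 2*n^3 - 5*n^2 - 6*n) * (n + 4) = n^5 + 6*n^4 + 3*n^3 - 26*n^2 - 24*n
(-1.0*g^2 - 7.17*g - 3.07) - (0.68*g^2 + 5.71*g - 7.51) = -1.68*g^2 - 12.88*g + 4.44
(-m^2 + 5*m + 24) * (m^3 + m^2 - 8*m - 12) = -m^5 + 4*m^4 + 37*m^3 - 4*m^2 - 252*m - 288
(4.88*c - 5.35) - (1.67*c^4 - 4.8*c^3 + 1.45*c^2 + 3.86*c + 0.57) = -1.67*c^4 + 4.8*c^3 - 1.45*c^2 + 1.02*c - 5.92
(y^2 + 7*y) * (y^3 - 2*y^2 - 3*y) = y^5 + 5*y^4 - 17*y^3 - 21*y^2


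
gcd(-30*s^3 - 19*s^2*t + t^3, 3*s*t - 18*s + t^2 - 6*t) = 3*s + t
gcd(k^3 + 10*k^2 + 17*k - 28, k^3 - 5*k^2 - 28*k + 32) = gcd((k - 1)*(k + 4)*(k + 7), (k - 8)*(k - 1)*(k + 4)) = k^2 + 3*k - 4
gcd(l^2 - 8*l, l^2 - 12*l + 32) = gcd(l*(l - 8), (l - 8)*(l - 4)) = l - 8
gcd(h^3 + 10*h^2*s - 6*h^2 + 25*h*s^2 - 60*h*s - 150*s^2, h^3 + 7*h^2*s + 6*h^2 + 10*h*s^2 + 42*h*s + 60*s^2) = h + 5*s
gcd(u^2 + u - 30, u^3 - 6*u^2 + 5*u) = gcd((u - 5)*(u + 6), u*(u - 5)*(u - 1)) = u - 5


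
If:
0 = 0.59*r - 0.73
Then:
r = 1.24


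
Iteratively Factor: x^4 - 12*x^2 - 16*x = (x + 2)*(x^3 - 2*x^2 - 8*x) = x*(x + 2)*(x^2 - 2*x - 8) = x*(x + 2)^2*(x - 4)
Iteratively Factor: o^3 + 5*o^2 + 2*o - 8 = (o + 2)*(o^2 + 3*o - 4) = (o - 1)*(o + 2)*(o + 4)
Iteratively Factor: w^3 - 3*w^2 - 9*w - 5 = (w + 1)*(w^2 - 4*w - 5) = (w + 1)^2*(w - 5)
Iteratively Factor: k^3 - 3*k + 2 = (k - 1)*(k^2 + k - 2) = (k - 1)*(k + 2)*(k - 1)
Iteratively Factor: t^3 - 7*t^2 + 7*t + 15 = (t - 3)*(t^2 - 4*t - 5) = (t - 5)*(t - 3)*(t + 1)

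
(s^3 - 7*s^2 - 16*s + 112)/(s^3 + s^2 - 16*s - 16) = (s - 7)/(s + 1)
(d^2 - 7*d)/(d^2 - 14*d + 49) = d/(d - 7)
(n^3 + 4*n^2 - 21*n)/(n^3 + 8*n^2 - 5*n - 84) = n/(n + 4)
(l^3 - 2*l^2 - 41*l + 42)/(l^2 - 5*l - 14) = (l^2 + 5*l - 6)/(l + 2)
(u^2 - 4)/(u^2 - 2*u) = (u + 2)/u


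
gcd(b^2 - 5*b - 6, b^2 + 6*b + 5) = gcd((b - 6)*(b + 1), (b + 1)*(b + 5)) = b + 1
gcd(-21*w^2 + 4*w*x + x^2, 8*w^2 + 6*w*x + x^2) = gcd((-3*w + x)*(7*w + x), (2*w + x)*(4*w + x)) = 1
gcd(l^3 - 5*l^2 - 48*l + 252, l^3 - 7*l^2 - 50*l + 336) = l^2 + l - 42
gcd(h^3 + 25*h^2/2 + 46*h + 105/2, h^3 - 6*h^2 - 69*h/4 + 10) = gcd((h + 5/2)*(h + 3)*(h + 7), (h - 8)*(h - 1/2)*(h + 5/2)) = h + 5/2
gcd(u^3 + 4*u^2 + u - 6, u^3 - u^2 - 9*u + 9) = u^2 + 2*u - 3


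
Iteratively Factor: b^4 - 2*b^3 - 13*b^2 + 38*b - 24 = (b - 2)*(b^3 - 13*b + 12) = (b - 2)*(b + 4)*(b^2 - 4*b + 3) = (b - 2)*(b - 1)*(b + 4)*(b - 3)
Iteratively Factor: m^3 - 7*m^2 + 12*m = (m - 3)*(m^2 - 4*m) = (m - 4)*(m - 3)*(m)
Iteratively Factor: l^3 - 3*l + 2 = (l - 1)*(l^2 + l - 2) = (l - 1)*(l + 2)*(l - 1)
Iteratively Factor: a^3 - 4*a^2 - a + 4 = (a + 1)*(a^2 - 5*a + 4) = (a - 4)*(a + 1)*(a - 1)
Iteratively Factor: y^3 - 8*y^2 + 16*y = (y)*(y^2 - 8*y + 16) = y*(y - 4)*(y - 4)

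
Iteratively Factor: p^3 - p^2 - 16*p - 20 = (p + 2)*(p^2 - 3*p - 10) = (p - 5)*(p + 2)*(p + 2)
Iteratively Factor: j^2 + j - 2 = (j + 2)*(j - 1)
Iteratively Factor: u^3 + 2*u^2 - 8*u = (u + 4)*(u^2 - 2*u) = u*(u + 4)*(u - 2)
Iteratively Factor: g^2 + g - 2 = (g + 2)*(g - 1)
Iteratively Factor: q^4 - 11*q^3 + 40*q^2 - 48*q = (q - 4)*(q^3 - 7*q^2 + 12*q) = q*(q - 4)*(q^2 - 7*q + 12) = q*(q - 4)^2*(q - 3)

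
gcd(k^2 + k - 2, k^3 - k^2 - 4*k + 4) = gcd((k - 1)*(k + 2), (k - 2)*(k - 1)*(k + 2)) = k^2 + k - 2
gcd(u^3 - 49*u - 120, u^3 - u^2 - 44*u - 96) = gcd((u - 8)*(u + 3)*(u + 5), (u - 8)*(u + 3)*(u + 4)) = u^2 - 5*u - 24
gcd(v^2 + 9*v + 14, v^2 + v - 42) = v + 7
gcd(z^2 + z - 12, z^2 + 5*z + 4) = z + 4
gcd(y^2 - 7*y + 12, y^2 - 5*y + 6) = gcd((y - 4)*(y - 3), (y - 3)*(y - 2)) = y - 3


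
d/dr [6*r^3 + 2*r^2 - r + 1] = 18*r^2 + 4*r - 1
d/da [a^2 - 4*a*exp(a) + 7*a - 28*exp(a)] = -4*a*exp(a) + 2*a - 32*exp(a) + 7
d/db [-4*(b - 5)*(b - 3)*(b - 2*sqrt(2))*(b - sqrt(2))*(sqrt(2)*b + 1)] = -20*sqrt(2)*b^4 + 80*b^3 + 128*sqrt(2)*b^3 - 480*b^2 - 192*sqrt(2)*b^2 + 64*sqrt(2)*b + 568*b - 60*sqrt(2) + 128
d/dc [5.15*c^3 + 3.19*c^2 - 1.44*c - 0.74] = 15.45*c^2 + 6.38*c - 1.44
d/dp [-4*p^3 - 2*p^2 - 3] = 4*p*(-3*p - 1)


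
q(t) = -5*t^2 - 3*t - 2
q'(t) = -10*t - 3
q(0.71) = -6.65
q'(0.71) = -10.10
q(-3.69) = -59.01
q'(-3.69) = 33.90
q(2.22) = -33.30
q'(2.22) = -25.20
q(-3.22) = -44.18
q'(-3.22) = 29.20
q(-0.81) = -2.85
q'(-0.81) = 5.10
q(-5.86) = -156.12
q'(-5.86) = 55.60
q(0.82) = -7.82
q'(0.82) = -11.20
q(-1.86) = -13.72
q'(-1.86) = 15.60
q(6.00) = -200.00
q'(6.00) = -63.00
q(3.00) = -56.00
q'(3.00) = -33.00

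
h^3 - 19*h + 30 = (h - 3)*(h - 2)*(h + 5)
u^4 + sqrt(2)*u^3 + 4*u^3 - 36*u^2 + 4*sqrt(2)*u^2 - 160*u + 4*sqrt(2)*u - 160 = (u + 2)^2*(u - 4*sqrt(2))*(u + 5*sqrt(2))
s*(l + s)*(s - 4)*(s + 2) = l*s^3 - 2*l*s^2 - 8*l*s + s^4 - 2*s^3 - 8*s^2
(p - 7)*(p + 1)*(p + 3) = p^3 - 3*p^2 - 25*p - 21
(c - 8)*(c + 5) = c^2 - 3*c - 40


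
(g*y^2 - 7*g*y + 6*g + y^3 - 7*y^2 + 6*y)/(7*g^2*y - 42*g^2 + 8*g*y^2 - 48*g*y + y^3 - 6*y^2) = (y - 1)/(7*g + y)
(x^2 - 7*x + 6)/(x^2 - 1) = (x - 6)/(x + 1)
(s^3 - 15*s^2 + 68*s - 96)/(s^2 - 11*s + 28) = (s^2 - 11*s + 24)/(s - 7)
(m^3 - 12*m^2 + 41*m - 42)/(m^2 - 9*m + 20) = (m^3 - 12*m^2 + 41*m - 42)/(m^2 - 9*m + 20)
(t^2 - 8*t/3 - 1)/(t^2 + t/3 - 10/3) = (3*t^2 - 8*t - 3)/(3*t^2 + t - 10)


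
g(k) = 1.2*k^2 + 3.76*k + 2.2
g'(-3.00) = -3.44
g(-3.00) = 1.72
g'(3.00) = 10.96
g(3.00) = 24.28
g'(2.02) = 8.61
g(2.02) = 14.69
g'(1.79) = 8.06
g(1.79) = 12.78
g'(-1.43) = 0.33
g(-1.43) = -0.72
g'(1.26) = 6.78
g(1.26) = 8.84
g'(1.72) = 7.89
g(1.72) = 12.22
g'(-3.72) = -5.17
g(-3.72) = 4.82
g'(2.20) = 9.04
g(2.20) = 16.28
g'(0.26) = 4.38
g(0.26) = 3.26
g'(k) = 2.4*k + 3.76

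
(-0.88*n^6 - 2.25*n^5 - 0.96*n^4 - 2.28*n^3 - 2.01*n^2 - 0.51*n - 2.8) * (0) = 0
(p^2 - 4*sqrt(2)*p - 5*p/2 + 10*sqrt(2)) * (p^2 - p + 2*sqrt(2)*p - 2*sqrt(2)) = p^4 - 7*p^3/2 - 2*sqrt(2)*p^3 - 27*p^2/2 + 7*sqrt(2)*p^2 - 5*sqrt(2)*p + 56*p - 40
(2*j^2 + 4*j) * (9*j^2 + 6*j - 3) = 18*j^4 + 48*j^3 + 18*j^2 - 12*j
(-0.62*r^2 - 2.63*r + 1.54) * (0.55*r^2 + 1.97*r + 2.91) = -0.341*r^4 - 2.6679*r^3 - 6.1383*r^2 - 4.6195*r + 4.4814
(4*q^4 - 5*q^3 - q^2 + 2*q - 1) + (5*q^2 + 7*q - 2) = 4*q^4 - 5*q^3 + 4*q^2 + 9*q - 3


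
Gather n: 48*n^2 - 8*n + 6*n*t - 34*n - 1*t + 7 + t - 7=48*n^2 + n*(6*t - 42)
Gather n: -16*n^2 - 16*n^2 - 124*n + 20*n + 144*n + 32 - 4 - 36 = -32*n^2 + 40*n - 8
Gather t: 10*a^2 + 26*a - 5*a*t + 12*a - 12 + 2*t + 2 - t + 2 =10*a^2 + 38*a + t*(1 - 5*a) - 8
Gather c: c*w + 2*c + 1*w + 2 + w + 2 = c*(w + 2) + 2*w + 4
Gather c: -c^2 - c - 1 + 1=-c^2 - c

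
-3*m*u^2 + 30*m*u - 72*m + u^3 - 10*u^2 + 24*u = (-3*m + u)*(u - 6)*(u - 4)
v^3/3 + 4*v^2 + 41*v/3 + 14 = (v/3 + 1)*(v + 2)*(v + 7)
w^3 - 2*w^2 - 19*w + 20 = (w - 5)*(w - 1)*(w + 4)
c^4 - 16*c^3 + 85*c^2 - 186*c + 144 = (c - 8)*(c - 3)^2*(c - 2)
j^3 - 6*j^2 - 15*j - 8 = (j - 8)*(j + 1)^2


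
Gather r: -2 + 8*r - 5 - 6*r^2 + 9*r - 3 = -6*r^2 + 17*r - 10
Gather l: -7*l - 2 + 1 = -7*l - 1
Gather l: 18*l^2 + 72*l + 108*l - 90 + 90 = 18*l^2 + 180*l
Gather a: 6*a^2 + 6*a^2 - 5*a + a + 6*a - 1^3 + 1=12*a^2 + 2*a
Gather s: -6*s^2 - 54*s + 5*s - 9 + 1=-6*s^2 - 49*s - 8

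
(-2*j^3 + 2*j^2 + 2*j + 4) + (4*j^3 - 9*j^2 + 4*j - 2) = 2*j^3 - 7*j^2 + 6*j + 2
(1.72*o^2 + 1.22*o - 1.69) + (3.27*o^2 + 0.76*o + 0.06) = 4.99*o^2 + 1.98*o - 1.63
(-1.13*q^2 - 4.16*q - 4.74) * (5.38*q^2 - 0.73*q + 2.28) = -6.0794*q^4 - 21.5559*q^3 - 25.0408*q^2 - 6.0246*q - 10.8072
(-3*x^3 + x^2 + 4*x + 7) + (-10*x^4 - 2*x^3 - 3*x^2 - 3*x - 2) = -10*x^4 - 5*x^3 - 2*x^2 + x + 5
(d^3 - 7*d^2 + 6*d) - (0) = d^3 - 7*d^2 + 6*d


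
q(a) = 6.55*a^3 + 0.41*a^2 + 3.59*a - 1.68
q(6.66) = 1975.34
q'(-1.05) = 24.39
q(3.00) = 189.63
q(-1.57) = -31.65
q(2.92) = 175.37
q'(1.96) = 80.68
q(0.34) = -0.15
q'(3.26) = 215.10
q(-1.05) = -12.58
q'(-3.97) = 310.04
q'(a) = 19.65*a^2 + 0.82*a + 3.59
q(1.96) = 56.25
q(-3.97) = -419.31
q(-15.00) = -22069.53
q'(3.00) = 182.90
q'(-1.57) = 50.74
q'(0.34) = 6.14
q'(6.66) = 880.64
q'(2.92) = 173.53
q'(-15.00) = 4412.54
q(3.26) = 241.31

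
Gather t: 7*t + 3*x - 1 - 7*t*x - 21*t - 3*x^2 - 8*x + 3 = t*(-7*x - 14) - 3*x^2 - 5*x + 2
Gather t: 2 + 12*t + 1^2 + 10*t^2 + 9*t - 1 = 10*t^2 + 21*t + 2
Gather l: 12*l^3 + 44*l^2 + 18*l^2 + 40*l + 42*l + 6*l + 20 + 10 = 12*l^3 + 62*l^2 + 88*l + 30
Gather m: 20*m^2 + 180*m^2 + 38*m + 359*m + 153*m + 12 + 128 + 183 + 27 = 200*m^2 + 550*m + 350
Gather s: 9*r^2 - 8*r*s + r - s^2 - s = 9*r^2 + r - s^2 + s*(-8*r - 1)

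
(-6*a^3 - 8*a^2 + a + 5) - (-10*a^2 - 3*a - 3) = -6*a^3 + 2*a^2 + 4*a + 8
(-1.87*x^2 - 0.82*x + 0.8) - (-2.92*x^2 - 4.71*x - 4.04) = 1.05*x^2 + 3.89*x + 4.84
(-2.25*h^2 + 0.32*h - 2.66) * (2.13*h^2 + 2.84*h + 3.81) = -4.7925*h^4 - 5.7084*h^3 - 13.3295*h^2 - 6.3352*h - 10.1346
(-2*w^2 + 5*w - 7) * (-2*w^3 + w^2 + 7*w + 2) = 4*w^5 - 12*w^4 + 5*w^3 + 24*w^2 - 39*w - 14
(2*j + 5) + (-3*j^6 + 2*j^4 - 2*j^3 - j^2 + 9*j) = -3*j^6 + 2*j^4 - 2*j^3 - j^2 + 11*j + 5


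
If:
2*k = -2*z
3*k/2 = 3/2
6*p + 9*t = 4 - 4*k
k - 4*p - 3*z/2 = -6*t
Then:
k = 1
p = 5/16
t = -5/24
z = -1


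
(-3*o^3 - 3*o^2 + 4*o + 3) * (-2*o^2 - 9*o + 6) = 6*o^5 + 33*o^4 + o^3 - 60*o^2 - 3*o + 18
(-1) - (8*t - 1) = -8*t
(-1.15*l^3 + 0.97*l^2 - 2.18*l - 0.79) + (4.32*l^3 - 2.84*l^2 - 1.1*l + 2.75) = 3.17*l^3 - 1.87*l^2 - 3.28*l + 1.96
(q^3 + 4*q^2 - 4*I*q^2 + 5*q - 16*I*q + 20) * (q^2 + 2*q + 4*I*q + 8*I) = q^5 + 6*q^4 + 29*q^3 + 126*q^2 + 20*I*q^2 + 168*q + 120*I*q + 160*I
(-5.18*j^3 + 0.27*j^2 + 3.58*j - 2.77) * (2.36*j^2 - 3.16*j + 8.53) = -12.2248*j^5 + 17.006*j^4 - 36.5898*j^3 - 15.5469*j^2 + 39.2906*j - 23.6281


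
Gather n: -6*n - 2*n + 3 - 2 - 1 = -8*n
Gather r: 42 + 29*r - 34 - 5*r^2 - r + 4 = -5*r^2 + 28*r + 12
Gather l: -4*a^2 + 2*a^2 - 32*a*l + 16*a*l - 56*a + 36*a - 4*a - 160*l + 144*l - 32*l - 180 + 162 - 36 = -2*a^2 - 24*a + l*(-16*a - 48) - 54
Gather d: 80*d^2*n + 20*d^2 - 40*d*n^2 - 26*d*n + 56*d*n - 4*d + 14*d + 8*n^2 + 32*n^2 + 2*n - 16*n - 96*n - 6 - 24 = d^2*(80*n + 20) + d*(-40*n^2 + 30*n + 10) + 40*n^2 - 110*n - 30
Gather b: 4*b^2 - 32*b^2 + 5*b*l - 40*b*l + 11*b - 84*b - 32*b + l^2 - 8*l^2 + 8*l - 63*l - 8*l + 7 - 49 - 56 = -28*b^2 + b*(-35*l - 105) - 7*l^2 - 63*l - 98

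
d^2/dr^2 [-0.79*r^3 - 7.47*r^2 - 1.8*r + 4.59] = -4.74*r - 14.94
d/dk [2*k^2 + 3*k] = 4*k + 3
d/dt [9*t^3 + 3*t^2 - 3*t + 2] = 27*t^2 + 6*t - 3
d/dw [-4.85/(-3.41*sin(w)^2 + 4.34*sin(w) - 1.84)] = (21.049 - 33.077*sin(w))*cos(w)/(3.41*sin(w)^2 - 4.34*sin(w) + 1.84)^2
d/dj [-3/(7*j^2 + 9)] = 42*j/(7*j^2 + 9)^2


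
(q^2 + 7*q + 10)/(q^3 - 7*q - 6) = (q + 5)/(q^2 - 2*q - 3)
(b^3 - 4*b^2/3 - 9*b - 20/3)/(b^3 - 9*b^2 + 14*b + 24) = (b + 5/3)/(b - 6)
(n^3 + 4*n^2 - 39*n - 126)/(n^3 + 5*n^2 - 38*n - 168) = (n + 3)/(n + 4)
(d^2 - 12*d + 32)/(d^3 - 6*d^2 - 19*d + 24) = (d - 4)/(d^2 + 2*d - 3)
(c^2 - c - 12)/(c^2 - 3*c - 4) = (c + 3)/(c + 1)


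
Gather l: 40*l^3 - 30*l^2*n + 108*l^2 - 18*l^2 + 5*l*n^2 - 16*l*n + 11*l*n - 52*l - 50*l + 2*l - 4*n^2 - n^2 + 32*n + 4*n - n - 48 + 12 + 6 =40*l^3 + l^2*(90 - 30*n) + l*(5*n^2 - 5*n - 100) - 5*n^2 + 35*n - 30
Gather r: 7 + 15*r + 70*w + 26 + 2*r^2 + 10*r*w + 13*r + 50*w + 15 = 2*r^2 + r*(10*w + 28) + 120*w + 48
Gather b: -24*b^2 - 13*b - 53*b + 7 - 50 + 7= -24*b^2 - 66*b - 36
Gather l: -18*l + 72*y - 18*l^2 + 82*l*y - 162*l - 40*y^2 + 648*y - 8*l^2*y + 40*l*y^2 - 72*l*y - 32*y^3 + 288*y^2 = l^2*(-8*y - 18) + l*(40*y^2 + 10*y - 180) - 32*y^3 + 248*y^2 + 720*y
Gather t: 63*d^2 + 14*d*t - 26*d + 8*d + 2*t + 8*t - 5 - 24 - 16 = 63*d^2 - 18*d + t*(14*d + 10) - 45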